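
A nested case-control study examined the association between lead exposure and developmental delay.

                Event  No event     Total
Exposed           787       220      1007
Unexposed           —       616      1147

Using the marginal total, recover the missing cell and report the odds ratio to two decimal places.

The missing cell is in the unexposed row: 1147 − 616 = 531.
So a = 787, b = 220, c = 531, d = 616.
OR = (a·d)/(b·c) = (787 × 616) / (220 × 531) = 484792 / 116820 = 4.14991

4.15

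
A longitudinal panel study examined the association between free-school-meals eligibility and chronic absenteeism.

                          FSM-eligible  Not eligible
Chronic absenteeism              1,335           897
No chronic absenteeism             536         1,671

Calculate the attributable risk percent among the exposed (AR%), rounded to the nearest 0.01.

51.05

Reading the table with exposure as columns: a = 1335 (FSM-eligible, case), b = 536 (FSM-eligible, non-case), c = 897 (Not eligible, case), d = 1671.
Risk in exposed = 1335/1871 = 0.71352; risk in unexposed = 897/2568 = 0.34930.
RR = 0.71352/0.34930 = 2.04273
AR% = (RR − 1)/RR × 100 = (2.04273 − 1)/2.04273 × 100 = 51.0458%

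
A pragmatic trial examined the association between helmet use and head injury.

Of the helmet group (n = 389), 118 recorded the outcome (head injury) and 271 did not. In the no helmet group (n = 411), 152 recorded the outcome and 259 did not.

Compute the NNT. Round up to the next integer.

16

Risk in treated group = 118/389 = 0.30334; risk in control = 152/411 = 0.36983.
Absolute risk reduction = 0.36983 − 0.30334 = 0.06649
NNT = 1 / ARR = 1 / 0.06649 = 15.040 → round up → 16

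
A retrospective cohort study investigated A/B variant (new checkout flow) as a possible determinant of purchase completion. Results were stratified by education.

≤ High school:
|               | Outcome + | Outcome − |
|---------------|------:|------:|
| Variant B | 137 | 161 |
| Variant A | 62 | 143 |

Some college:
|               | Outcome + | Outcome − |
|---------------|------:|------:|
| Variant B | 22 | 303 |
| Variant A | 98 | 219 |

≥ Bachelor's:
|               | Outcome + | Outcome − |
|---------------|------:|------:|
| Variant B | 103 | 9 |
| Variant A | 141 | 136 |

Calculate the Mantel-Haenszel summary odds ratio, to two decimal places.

1.19

OR_MH = Σ(aᵢdᵢ/nᵢ) / Σ(bᵢcᵢ/nᵢ), where nᵢ is the stratum total.
Stratum 1 (≤ High school): n = 503; a·d/n = 137·143/503 = 38.9483; b·c/n = 161·62/503 = 19.8449
Stratum 2 (Some college): n = 642; a·d/n = 22·219/642 = 7.5047; b·c/n = 303·98/642 = 46.2523
Stratum 3 (≥ Bachelor's): n = 389; a·d/n = 103·136/389 = 36.0103; b·c/n = 9·141/389 = 3.2622
OR_MH = (38.9483 + 7.5047 + 36.0103) / (19.8449 + 46.2523 + 3.2622) = 82.4633 / 69.3595 = 1.18893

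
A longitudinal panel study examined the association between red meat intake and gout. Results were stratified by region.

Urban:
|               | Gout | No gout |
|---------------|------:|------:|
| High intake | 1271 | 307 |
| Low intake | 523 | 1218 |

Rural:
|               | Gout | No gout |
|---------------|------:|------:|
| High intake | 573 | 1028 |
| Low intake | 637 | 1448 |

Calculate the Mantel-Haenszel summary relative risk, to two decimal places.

RR_MH = Σ(aᵢ·n₀ᵢ/nᵢ) / Σ(cᵢ·n₁ᵢ/nᵢ), with n₁ᵢ = aᵢ+bᵢ (exposed), n₀ᵢ = cᵢ+dᵢ (unexposed), nᵢ = n₁ᵢ+n₀ᵢ.
Stratum 1 (Urban): n₁ = 1578, n₀ = 1741, n = 3319; a·n₀/n = 1271·1741/3319 = 666.7102; c·n₁/n = 523·1578/3319 = 248.6574
Stratum 2 (Rural): n₁ = 1601, n₀ = 2085, n = 3686; a·n₀/n = 573·2085/3686 = 324.1196; c·n₁/n = 637·1601/3686 = 276.6785
RR_MH = (666.7102 + 324.1196) / (248.6574 + 276.6785) = 990.8298 / 525.3359 = 1.88609

1.89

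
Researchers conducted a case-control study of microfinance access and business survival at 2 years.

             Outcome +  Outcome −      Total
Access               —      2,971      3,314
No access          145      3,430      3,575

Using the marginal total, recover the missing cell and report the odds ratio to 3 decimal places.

The missing cell is in the exposed row: 3314 − 2971 = 343.
So a = 343, b = 2971, c = 145, d = 3430.
OR = (a·d)/(b·c) = (343 × 3430) / (2971 × 145) = 1176490 / 430795 = 2.73097

2.731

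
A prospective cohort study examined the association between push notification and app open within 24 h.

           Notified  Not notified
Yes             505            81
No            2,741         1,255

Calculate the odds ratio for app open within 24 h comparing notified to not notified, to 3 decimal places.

2.855

Reading the table with exposure as columns: a = 505 (Notified, case), b = 2741 (Notified, non-case), c = 81 (Not notified, case), d = 1255.
OR = (a·d)/(b·c) = (505 × 1255) / (2741 × 81) = 633775 / 222021 = 2.85457
The odds of app open within 24 h are about 2.85 times as high in the notified group.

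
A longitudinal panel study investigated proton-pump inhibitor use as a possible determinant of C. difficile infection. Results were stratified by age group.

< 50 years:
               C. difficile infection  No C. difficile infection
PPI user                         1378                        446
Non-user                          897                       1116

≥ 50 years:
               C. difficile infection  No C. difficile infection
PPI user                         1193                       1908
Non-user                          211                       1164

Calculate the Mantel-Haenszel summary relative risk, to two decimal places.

RR_MH = Σ(aᵢ·n₀ᵢ/nᵢ) / Σ(cᵢ·n₁ᵢ/nᵢ), with n₁ᵢ = aᵢ+bᵢ (exposed), n₀ᵢ = cᵢ+dᵢ (unexposed), nᵢ = n₁ᵢ+n₀ᵢ.
Stratum 1 (< 50 years): n₁ = 1824, n₀ = 2013, n = 3837; a·n₀/n = 1378·2013/3837 = 722.9382; c·n₁/n = 897·1824/3837 = 426.4081
Stratum 2 (≥ 50 years): n₁ = 3101, n₀ = 1375, n = 4476; a·n₀/n = 1193·1375/4476 = 366.4824; c·n₁/n = 211·3101/4476 = 146.1821
RR_MH = (722.9382 + 366.4824) / (426.4081 + 146.1821) = 1089.4206 / 572.5902 = 1.90262

1.90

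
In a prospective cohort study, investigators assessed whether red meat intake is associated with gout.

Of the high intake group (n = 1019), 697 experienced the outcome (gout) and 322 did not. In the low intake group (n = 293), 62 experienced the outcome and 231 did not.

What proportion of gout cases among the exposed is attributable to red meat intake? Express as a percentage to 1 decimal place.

From the description: a = 697, b = 322, c = 62, d = 231.
Risk in exposed = 697/1019 = 0.68400; risk in unexposed = 62/293 = 0.21160.
RR = 0.68400/0.21160 = 3.23247
AR% = (RR − 1)/RR × 100 = (3.23247 − 1)/3.23247 × 100 = 69.0639%

69.1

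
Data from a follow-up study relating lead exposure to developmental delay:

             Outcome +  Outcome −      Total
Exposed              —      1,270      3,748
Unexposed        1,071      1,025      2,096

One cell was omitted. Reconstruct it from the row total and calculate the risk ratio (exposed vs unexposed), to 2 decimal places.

The missing cell is in the exposed row: 3748 − 1270 = 2478.
So a = 2478, b = 1270, c = 1071, d = 1025.
RR = [a/(a+b)] / [c/(c+d)] = (2478/3748) / (1071/2096) = 0.66115/0.51097 = 1.29391

1.29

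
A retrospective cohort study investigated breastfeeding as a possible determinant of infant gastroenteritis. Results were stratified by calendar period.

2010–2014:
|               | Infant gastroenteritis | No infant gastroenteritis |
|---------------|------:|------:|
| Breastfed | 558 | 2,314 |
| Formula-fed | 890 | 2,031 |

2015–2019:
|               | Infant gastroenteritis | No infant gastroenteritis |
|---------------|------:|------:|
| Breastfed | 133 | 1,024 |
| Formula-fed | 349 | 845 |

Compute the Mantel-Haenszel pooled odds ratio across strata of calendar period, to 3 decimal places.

0.480

OR_MH = Σ(aᵢdᵢ/nᵢ) / Σ(bᵢcᵢ/nᵢ), where nᵢ is the stratum total.
Stratum 1 (2010–2014): n = 5793; a·d/n = 558·2031/5793 = 195.6323; b·c/n = 2314·890/5793 = 355.5084
Stratum 2 (2015–2019): n = 2351; a·d/n = 133·845/2351 = 47.8031; b·c/n = 1024·349/2351 = 152.0102
OR_MH = (195.6323 + 47.8031) / (355.5084 + 152.0102) = 243.4354 / 507.5186 = 0.47966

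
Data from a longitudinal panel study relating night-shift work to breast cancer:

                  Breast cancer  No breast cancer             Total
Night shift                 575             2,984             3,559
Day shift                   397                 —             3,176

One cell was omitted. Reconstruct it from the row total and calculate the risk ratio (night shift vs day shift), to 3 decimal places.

The missing cell is in the unexposed row: 3176 − 397 = 2779.
So a = 575, b = 2984, c = 397, d = 2779.
RR = [a/(a+b)] / [c/(c+d)] = (575/3559) / (397/3176) = 0.16156/0.12500 = 1.29250

1.292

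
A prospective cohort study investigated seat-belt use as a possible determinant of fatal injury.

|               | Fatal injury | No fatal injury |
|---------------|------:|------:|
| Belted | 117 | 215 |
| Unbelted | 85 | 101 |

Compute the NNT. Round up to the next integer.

Risk in treated group = 117/332 = 0.35241; risk in control = 85/186 = 0.45699.
Absolute risk reduction = 0.45699 − 0.35241 = 0.10458
NNT = 1 / ARR = 1 / 0.10458 = 9.562 → round up → 10

10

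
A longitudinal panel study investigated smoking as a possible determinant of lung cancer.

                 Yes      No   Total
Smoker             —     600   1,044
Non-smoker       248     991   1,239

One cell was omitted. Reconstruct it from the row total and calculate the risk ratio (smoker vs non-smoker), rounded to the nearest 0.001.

2.125

The missing cell is in the exposed row: 1044 − 600 = 444.
So a = 444, b = 600, c = 248, d = 991.
RR = [a/(a+b)] / [c/(c+d)] = (444/1044) / (248/1239) = 0.42529/0.20016 = 2.12472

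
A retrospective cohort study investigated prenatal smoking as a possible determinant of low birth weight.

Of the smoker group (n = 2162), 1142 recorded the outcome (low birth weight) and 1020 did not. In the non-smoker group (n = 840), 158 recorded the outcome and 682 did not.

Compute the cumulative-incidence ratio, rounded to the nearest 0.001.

2.808

From the description: a = 1142, b = 1020, c = 158, d = 682.
Risk in exposed = 1142/2162 = 0.52821; risk in unexposed = 158/840 = 0.18810.
RR = 0.52821 / 0.18810 = 2.80823
The risk among the exposed is 2.81 times that among the unexposed.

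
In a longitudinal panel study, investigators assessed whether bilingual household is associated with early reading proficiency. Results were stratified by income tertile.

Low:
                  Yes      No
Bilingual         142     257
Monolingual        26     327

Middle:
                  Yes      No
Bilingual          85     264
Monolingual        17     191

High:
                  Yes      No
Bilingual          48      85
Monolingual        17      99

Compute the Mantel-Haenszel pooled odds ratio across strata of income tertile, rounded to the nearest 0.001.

4.835

OR_MH = Σ(aᵢdᵢ/nᵢ) / Σ(bᵢcᵢ/nᵢ), where nᵢ is the stratum total.
Stratum 1 (Low): n = 752; a·d/n = 142·327/752 = 61.7473; b·c/n = 257·26/752 = 8.8856
Stratum 2 (Middle): n = 557; a·d/n = 85·191/557 = 29.1472; b·c/n = 264·17/557 = 8.0575
Stratum 3 (High): n = 249; a·d/n = 48·99/249 = 19.0843; b·c/n = 85·17/249 = 5.8032
OR_MH = (61.7473 + 29.1472 + 19.0843) / (8.8856 + 8.0575 + 5.8032) = 109.9789 / 22.7463 = 4.83502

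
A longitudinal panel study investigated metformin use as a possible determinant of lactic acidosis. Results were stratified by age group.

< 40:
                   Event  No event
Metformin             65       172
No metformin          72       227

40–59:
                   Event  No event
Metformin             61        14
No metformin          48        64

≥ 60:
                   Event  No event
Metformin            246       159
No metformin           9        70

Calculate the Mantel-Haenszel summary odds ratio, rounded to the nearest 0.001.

OR_MH = Σ(aᵢdᵢ/nᵢ) / Σ(bᵢcᵢ/nᵢ), where nᵢ is the stratum total.
Stratum 1 (< 40): n = 536; a·d/n = 65·227/536 = 27.5280; b·c/n = 172·72/536 = 23.1045
Stratum 2 (40–59): n = 187; a·d/n = 61·64/187 = 20.8770; b·c/n = 14·48/187 = 3.5936
Stratum 3 (≥ 60): n = 484; a·d/n = 246·70/484 = 35.5785; b·c/n = 159·9/484 = 2.9566
OR_MH = (27.5280 + 20.8770 + 35.5785) / (23.1045 + 3.5936 + 2.9566) = 83.9835 / 29.6547 = 2.83205

2.832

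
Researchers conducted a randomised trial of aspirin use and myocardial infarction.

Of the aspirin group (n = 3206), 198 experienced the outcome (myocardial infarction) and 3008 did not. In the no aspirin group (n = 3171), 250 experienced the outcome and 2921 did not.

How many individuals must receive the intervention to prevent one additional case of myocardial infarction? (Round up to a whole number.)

Risk in treated group = 198/3206 = 0.06176; risk in control = 250/3171 = 0.07884.
Absolute risk reduction = 0.07884 − 0.06176 = 0.01708
NNT = 1 / ARR = 1 / 0.01708 = 58.547 → round up → 59

59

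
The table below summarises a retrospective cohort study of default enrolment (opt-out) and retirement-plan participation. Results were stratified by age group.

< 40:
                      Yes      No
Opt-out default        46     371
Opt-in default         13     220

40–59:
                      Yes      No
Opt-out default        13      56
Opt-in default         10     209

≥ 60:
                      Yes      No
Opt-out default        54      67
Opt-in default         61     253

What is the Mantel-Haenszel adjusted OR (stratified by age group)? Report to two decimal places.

3.01

OR_MH = Σ(aᵢdᵢ/nᵢ) / Σ(bᵢcᵢ/nᵢ), where nᵢ is the stratum total.
Stratum 1 (< 40): n = 650; a·d/n = 46·220/650 = 15.5692; b·c/n = 371·13/650 = 7.4200
Stratum 2 (40–59): n = 288; a·d/n = 13·209/288 = 9.4340; b·c/n = 56·10/288 = 1.9444
Stratum 3 (≥ 60): n = 435; a·d/n = 54·253/435 = 31.4069; b·c/n = 67·61/435 = 9.3954
OR_MH = (15.5692 + 9.4340 + 31.4069) / (7.4200 + 1.9444 + 9.3954) = 56.4102 / 18.7598 = 3.00696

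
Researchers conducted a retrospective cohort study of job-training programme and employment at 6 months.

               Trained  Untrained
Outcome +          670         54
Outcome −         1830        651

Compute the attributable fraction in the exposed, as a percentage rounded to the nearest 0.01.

71.42

Reading the table with exposure as columns: a = 670 (Trained, case), b = 1830 (Trained, non-case), c = 54 (Untrained, case), d = 651.
Risk in exposed = 670/2500 = 0.26800; risk in unexposed = 54/705 = 0.07660.
RR = 0.26800/0.07660 = 3.49889
AR% = (RR − 1)/RR × 100 = (3.49889 − 1)/3.49889 × 100 = 71.4195%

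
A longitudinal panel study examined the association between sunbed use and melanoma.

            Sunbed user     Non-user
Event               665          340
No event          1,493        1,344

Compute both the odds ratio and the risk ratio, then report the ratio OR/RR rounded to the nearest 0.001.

Reading the table with exposure as columns: a = 665 (Sunbed user, case), b = 1493 (Sunbed user, non-case), c = 340 (Non-user, case), d = 1344.
OR = (665·1344)/(1493·340) = 893760/507620 = 1.76069
Risk in exposed = 665/2158 = 0.30816; risk in unexposed = 340/1684 = 0.20190; RR = 1.52628
OR/RR = 1.76069 / 1.52628 = 1.15358
The outcome is not rare, so the OR lies further from 1 than the RR.

1.154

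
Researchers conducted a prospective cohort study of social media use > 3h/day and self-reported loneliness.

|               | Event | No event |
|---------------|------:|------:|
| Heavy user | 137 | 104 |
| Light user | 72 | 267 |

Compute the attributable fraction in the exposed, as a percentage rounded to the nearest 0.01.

62.64

Cells: a = 137, b = 104, c = 72, d = 267.
Risk in exposed = 137/241 = 0.56846; risk in unexposed = 72/339 = 0.21239.
RR = 0.56846/0.21239 = 2.67652
AR% = (RR − 1)/RR × 100 = (2.67652 − 1)/2.67652 × 100 = 62.6381%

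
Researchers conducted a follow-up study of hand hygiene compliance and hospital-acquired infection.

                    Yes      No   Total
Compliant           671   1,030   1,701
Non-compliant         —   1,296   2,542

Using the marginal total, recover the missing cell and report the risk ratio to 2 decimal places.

0.80

The missing cell is in the unexposed row: 2542 − 1296 = 1246.
So a = 671, b = 1030, c = 1246, d = 1296.
RR = [a/(a+b)] / [c/(c+d)] = (671/1701) / (1246/2542) = 0.39447/0.49017 = 0.80478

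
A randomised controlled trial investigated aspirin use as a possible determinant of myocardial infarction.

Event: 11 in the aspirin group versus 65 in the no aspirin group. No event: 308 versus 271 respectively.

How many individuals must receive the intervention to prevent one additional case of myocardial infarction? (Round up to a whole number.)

7

Risk in treated group = 11/319 = 0.03448; risk in control = 65/336 = 0.19345.
Absolute risk reduction = 0.19345 − 0.03448 = 0.15897
NNT = 1 / ARR = 1 / 0.15897 = 6.291 → round up → 7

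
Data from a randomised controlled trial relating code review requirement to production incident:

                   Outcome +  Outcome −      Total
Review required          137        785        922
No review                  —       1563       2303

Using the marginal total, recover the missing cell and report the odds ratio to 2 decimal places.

0.37

The missing cell is in the unexposed row: 2303 − 1563 = 740.
So a = 137, b = 785, c = 740, d = 1563.
OR = (a·d)/(b·c) = (137 × 1563) / (785 × 740) = 214131 / 580900 = 0.36862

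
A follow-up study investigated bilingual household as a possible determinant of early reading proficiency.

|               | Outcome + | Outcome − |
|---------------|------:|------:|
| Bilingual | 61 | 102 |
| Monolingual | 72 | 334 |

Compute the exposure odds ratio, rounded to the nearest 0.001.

Cells: a = 61, b = 102, c = 72, d = 334.
OR = (a·d)/(b·c) = (61 × 334) / (102 × 72) = 20374 / 7344 = 2.77424
The odds of early reading proficiency are about 2.77 times as high in the bilingual group.

2.774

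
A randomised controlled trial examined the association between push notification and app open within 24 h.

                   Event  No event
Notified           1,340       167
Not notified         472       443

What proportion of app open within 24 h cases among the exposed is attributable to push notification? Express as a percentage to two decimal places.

Cells: a = 1340, b = 167, c = 472, d = 443.
Risk in exposed = 1340/1507 = 0.88918; risk in unexposed = 472/915 = 0.51585.
RR = 0.88918/0.51585 = 1.72374
AR% = (RR − 1)/RR × 100 = (1.72374 − 1)/1.72374 × 100 = 41.9865%

41.99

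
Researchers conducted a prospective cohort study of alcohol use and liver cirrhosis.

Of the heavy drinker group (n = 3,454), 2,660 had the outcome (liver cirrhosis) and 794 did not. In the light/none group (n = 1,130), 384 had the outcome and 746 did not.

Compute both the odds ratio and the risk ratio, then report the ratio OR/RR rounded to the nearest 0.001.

2.872

From the description: a = 2660, b = 794, c = 384, d = 746.
OR = (2660·746)/(794·384) = 1984360/304896 = 6.50832
Risk in exposed = 2660/3454 = 0.77012; risk in unexposed = 384/1130 = 0.33982; RR = 2.26624
OR/RR = 6.50832 / 2.26624 = 2.87185
The outcome is not rare, so the OR lies further from 1 than the RR.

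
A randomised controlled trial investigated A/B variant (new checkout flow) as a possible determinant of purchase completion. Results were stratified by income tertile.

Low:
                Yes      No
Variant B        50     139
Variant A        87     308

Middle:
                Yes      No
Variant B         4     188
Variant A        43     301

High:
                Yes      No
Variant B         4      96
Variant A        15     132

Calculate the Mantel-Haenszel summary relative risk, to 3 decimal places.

0.781

RR_MH = Σ(aᵢ·n₀ᵢ/nᵢ) / Σ(cᵢ·n₁ᵢ/nᵢ), with n₁ᵢ = aᵢ+bᵢ (exposed), n₀ᵢ = cᵢ+dᵢ (unexposed), nᵢ = n₁ᵢ+n₀ᵢ.
Stratum 1 (Low): n₁ = 189, n₀ = 395, n = 584; a·n₀/n = 50·395/584 = 33.8185; c·n₁/n = 87·189/584 = 28.1558
Stratum 2 (Middle): n₁ = 192, n₀ = 344, n = 536; a·n₀/n = 4·344/536 = 2.5672; c·n₁/n = 43·192/536 = 15.4030
Stratum 3 (High): n₁ = 100, n₀ = 147, n = 247; a·n₀/n = 4·147/247 = 2.3806; c·n₁/n = 15·100/247 = 6.0729
RR_MH = (33.8185 + 2.5672 + 2.3806) / (28.1558 + 15.4030 + 6.0729) = 38.7662 / 49.6317 = 0.78108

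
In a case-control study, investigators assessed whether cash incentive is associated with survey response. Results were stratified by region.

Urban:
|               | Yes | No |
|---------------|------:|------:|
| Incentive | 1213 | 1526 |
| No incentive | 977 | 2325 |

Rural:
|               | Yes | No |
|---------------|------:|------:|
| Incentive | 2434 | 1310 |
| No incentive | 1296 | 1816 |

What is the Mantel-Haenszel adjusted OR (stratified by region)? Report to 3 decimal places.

2.248

OR_MH = Σ(aᵢdᵢ/nᵢ) / Σ(bᵢcᵢ/nᵢ), where nᵢ is the stratum total.
Stratum 1 (Urban): n = 6041; a·d/n = 1213·2325/6041 = 466.8474; b·c/n = 1526·977/6041 = 246.7972
Stratum 2 (Rural): n = 6856; a·d/n = 2434·1816/6856 = 644.7118; b·c/n = 1310·1296/6856 = 247.6313
OR_MH = (466.8474 + 644.7118) / (246.7972 + 247.6313) = 1111.5592 / 494.4285 = 2.24817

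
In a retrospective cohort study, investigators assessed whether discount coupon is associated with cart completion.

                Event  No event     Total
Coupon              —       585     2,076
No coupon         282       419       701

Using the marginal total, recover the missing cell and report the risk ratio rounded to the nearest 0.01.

The missing cell is in the exposed row: 2076 − 585 = 1491.
So a = 1491, b = 585, c = 282, d = 419.
RR = [a/(a+b)] / [c/(c+d)] = (1491/2076) / (282/701) = 0.71821/0.40228 = 1.78533

1.79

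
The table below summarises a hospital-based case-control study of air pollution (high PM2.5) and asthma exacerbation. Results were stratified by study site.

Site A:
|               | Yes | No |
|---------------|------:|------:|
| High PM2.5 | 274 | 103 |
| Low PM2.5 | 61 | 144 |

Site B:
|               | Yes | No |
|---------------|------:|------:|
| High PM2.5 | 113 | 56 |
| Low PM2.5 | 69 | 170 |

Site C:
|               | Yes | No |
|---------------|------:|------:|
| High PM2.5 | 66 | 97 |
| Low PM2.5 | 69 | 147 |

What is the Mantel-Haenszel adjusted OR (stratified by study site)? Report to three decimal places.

OR_MH = Σ(aᵢdᵢ/nᵢ) / Σ(bᵢcᵢ/nᵢ), where nᵢ is the stratum total.
Stratum 1 (Site A): n = 582; a·d/n = 274·144/582 = 67.7938; b·c/n = 103·61/582 = 10.7955
Stratum 2 (Site B): n = 408; a·d/n = 113·170/408 = 47.0833; b·c/n = 56·69/408 = 9.4706
Stratum 3 (Site C): n = 379; a·d/n = 66·147/379 = 25.5989; b·c/n = 97·69/379 = 17.6596
OR_MH = (67.7938 + 47.0833 + 25.5989) / (10.7955 + 9.4706 + 17.6596) = 140.4761 / 37.9258 = 3.70398

3.704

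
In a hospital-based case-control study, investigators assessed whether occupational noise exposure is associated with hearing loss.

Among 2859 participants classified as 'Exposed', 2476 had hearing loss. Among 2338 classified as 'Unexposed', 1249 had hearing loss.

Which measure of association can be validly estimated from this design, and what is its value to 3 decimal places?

From the description: a = 2476, b = 383, c = 1249, d = 1089.
This is a hospital-based case-control study: participants were sampled on outcome status, so risks in the source population cannot be estimated directly — relative risk is not valid here. The odds ratio is the appropriate measure.
OR = (a·d)/(b·c) = (2476 × 1089) / (383 × 1249) = 2696364 / 478367 = 5.63660

5.637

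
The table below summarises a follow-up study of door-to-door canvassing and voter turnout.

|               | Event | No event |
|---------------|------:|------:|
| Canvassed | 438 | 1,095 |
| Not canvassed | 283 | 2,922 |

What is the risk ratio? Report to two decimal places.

Cells: a = 438, b = 1095, c = 283, d = 2922.
Risk in exposed = 438/1533 = 0.28571; risk in unexposed = 283/3205 = 0.08830.
RR = 0.28571 / 0.08830 = 3.23574
The risk among the exposed is 3.24 times that among the unexposed.

3.24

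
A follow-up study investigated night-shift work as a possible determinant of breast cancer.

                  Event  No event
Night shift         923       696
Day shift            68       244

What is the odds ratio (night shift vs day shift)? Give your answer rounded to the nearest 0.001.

Cells: a = 923, b = 696, c = 68, d = 244.
OR = (a·d)/(b·c) = (923 × 244) / (696 × 68) = 225212 / 47328 = 4.75854
The odds of breast cancer are about 4.76 times as high in the night shift group.

4.759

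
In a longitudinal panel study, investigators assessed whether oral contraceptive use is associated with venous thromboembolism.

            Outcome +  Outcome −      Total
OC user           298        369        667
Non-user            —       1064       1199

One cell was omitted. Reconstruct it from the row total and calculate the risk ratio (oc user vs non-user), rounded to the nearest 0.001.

3.968

The missing cell is in the unexposed row: 1199 − 1064 = 135.
So a = 298, b = 369, c = 135, d = 1064.
RR = [a/(a+b)] / [c/(c+d)] = (298/667) / (135/1199) = 0.44678/0.11259 = 3.96804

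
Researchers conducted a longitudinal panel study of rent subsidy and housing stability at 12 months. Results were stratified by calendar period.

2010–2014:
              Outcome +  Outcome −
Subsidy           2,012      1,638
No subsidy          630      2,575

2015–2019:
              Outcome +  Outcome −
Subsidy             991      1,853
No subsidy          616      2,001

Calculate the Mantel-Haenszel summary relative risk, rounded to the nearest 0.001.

2.157

RR_MH = Σ(aᵢ·n₀ᵢ/nᵢ) / Σ(cᵢ·n₁ᵢ/nᵢ), with n₁ᵢ = aᵢ+bᵢ (exposed), n₀ᵢ = cᵢ+dᵢ (unexposed), nᵢ = n₁ᵢ+n₀ᵢ.
Stratum 1 (2010–2014): n₁ = 3650, n₀ = 3205, n = 6855; a·n₀/n = 2012·3205/6855 = 940.6944; c·n₁/n = 630·3650/6855 = 335.4486
Stratum 2 (2015–2019): n₁ = 2844, n₀ = 2617, n = 5461; a·n₀/n = 991·2617/5461 = 474.9033; c·n₁/n = 616·2844/5461 = 320.8028
RR_MH = (940.6944 + 474.9033) / (335.4486 + 320.8028) = 1415.5977 / 656.2514 = 2.15710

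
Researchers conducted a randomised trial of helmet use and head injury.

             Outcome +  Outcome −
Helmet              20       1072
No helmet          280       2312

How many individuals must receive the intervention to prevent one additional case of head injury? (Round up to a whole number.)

Risk in treated group = 20/1092 = 0.01832; risk in control = 280/2592 = 0.10802.
Absolute risk reduction = 0.10802 − 0.01832 = 0.08971
NNT = 1 / ARR = 1 / 0.08971 = 11.147 → round up → 12

12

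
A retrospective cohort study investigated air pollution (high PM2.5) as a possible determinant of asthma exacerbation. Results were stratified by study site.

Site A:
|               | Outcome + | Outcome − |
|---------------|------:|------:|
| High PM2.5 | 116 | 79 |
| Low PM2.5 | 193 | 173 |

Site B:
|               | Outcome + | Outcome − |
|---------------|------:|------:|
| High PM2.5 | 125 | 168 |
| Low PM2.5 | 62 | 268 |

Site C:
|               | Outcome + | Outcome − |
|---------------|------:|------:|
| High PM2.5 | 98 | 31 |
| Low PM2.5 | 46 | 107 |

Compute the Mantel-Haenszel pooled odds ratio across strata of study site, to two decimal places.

OR_MH = Σ(aᵢdᵢ/nᵢ) / Σ(bᵢcᵢ/nᵢ), where nᵢ is the stratum total.
Stratum 1 (Site A): n = 561; a·d/n = 116·173/561 = 35.7718; b·c/n = 79·193/561 = 27.1783
Stratum 2 (Site B): n = 623; a·d/n = 125·268/623 = 53.7721; b·c/n = 168·62/623 = 16.7191
Stratum 3 (Site C): n = 282; a·d/n = 98·107/282 = 37.1844; b·c/n = 31·46/282 = 5.0567
OR_MH = (35.7718 + 53.7721 + 37.1844) / (27.1783 + 16.7191 + 5.0567) = 126.7283 / 48.9541 = 2.58872

2.59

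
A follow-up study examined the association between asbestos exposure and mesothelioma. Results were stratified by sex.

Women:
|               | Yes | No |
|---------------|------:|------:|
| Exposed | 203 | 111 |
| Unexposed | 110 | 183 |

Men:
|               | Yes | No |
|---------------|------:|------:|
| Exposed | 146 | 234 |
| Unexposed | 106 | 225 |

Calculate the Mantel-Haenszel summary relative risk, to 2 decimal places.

1.46

RR_MH = Σ(aᵢ·n₀ᵢ/nᵢ) / Σ(cᵢ·n₁ᵢ/nᵢ), with n₁ᵢ = aᵢ+bᵢ (exposed), n₀ᵢ = cᵢ+dᵢ (unexposed), nᵢ = n₁ᵢ+n₀ᵢ.
Stratum 1 (Women): n₁ = 314, n₀ = 293, n = 607; a·n₀/n = 203·293/607 = 97.9885; c·n₁/n = 110·314/607 = 56.9028
Stratum 2 (Men): n₁ = 380, n₀ = 331, n = 711; a·n₀/n = 146·331/711 = 67.9691; c·n₁/n = 106·380/711 = 56.6526
RR_MH = (97.9885 + 67.9691) / (56.9028 + 56.6526) = 165.9575 / 113.5554 = 1.46147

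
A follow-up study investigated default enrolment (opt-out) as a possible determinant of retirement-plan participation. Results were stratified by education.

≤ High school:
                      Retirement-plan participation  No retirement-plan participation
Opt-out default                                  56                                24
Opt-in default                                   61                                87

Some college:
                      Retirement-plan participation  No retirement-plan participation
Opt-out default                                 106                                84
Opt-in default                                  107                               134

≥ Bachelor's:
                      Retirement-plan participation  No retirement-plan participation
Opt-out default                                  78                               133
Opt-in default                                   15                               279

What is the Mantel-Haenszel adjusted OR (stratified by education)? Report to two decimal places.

OR_MH = Σ(aᵢdᵢ/nᵢ) / Σ(bᵢcᵢ/nᵢ), where nᵢ is the stratum total.
Stratum 1 (≤ High school): n = 228; a·d/n = 56·87/228 = 21.3684; b·c/n = 24·61/228 = 6.4211
Stratum 2 (Some college): n = 431; a·d/n = 106·134/431 = 32.9559; b·c/n = 84·107/431 = 20.8538
Stratum 3 (≥ Bachelor's): n = 505; a·d/n = 78·279/505 = 43.0931; b·c/n = 133·15/505 = 3.9505
OR_MH = (21.3684 + 32.9559 + 43.0931) / (6.4211 + 20.8538 + 3.9505) = 97.4174 / 31.2254 = 3.11982

3.12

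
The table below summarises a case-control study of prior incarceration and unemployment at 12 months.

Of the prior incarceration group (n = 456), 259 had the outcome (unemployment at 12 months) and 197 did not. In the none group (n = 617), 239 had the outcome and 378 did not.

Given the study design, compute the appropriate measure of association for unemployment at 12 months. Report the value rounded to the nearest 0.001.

From the description: a = 259, b = 197, c = 239, d = 378.
This is a case-control study: participants were sampled on outcome status, so risks in the source population cannot be estimated directly — relative risk is not valid here. The odds ratio is the appropriate measure.
OR = (a·d)/(b·c) = (259 × 378) / (197 × 239) = 97902 / 47083 = 2.07935

2.079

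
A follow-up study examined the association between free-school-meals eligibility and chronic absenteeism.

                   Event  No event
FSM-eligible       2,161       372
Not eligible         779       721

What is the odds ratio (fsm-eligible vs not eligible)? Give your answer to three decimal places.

5.377

Cells: a = 2161, b = 372, c = 779, d = 721.
OR = (a·d)/(b·c) = (2161 × 721) / (372 × 779) = 1558081 / 289788 = 5.37662
The odds of chronic absenteeism are about 5.38 times as high in the fsm-eligible group.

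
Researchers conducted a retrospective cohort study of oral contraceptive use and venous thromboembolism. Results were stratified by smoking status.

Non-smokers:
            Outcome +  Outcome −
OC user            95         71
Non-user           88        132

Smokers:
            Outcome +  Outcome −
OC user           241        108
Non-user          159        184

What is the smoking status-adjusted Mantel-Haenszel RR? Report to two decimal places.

1.47

RR_MH = Σ(aᵢ·n₀ᵢ/nᵢ) / Σ(cᵢ·n₁ᵢ/nᵢ), with n₁ᵢ = aᵢ+bᵢ (exposed), n₀ᵢ = cᵢ+dᵢ (unexposed), nᵢ = n₁ᵢ+n₀ᵢ.
Stratum 1 (Non-smokers): n₁ = 166, n₀ = 220, n = 386; a·n₀/n = 95·220/386 = 54.1451; c·n₁/n = 88·166/386 = 37.8446
Stratum 2 (Smokers): n₁ = 349, n₀ = 343, n = 692; a·n₀/n = 241·343/692 = 119.4552; c·n₁/n = 159·349/692 = 80.1893
RR_MH = (54.1451 + 119.4552) / (37.8446 + 80.1893) = 173.6003 / 118.0339 = 1.47077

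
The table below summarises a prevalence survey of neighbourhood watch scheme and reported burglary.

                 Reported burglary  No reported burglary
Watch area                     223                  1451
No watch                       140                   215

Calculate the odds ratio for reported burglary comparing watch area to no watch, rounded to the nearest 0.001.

0.236

Cells: a = 223, b = 1451, c = 140, d = 215.
OR = (a·d)/(b·c) = (223 × 215) / (1451 × 140) = 47945 / 203140 = 0.23602
Exposure is associated with lower odds of reported burglary (OR = 0.24 < 1).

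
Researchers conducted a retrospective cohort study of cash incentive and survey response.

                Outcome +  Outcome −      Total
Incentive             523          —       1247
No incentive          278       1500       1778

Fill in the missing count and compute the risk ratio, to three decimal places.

The missing cell is in the exposed row: 1247 − 523 = 724.
So a = 523, b = 724, c = 278, d = 1500.
RR = [a/(a+b)] / [c/(c+d)] = (523/1247) / (278/1778) = 0.41941/0.15636 = 2.68239

2.682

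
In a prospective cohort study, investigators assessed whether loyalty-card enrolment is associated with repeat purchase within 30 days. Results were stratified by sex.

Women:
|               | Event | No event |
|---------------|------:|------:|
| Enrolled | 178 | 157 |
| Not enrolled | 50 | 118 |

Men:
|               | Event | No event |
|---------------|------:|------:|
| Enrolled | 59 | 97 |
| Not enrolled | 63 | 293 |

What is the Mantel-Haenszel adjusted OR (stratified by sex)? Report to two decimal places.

2.74

OR_MH = Σ(aᵢdᵢ/nᵢ) / Σ(bᵢcᵢ/nᵢ), where nᵢ is the stratum total.
Stratum 1 (Women): n = 503; a·d/n = 178·118/503 = 41.7575; b·c/n = 157·50/503 = 15.6064
Stratum 2 (Men): n = 512; a·d/n = 59·293/512 = 33.7637; b·c/n = 97·63/512 = 11.9355
OR_MH = (41.7575 + 33.7637) / (15.6064 + 11.9355) = 75.5211 / 27.5419 = 2.74204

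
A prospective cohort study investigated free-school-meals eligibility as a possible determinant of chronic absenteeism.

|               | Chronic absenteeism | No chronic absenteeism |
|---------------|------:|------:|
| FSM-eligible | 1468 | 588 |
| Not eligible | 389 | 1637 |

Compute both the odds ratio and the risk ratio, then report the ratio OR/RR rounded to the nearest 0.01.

2.83

Cells: a = 1468, b = 588, c = 389, d = 1637.
OR = (1468·1637)/(588·389) = 2403116/228732 = 10.50625
Risk in exposed = 1468/2056 = 0.71401; risk in unexposed = 389/2026 = 0.19200; RR = 3.71871
OR/RR = 10.50625 / 3.71871 = 2.82524
The outcome is not rare, so the OR lies further from 1 than the RR.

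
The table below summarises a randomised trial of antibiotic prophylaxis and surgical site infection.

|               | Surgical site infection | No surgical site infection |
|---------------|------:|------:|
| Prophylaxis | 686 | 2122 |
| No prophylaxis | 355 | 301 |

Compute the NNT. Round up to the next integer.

4

Risk in treated group = 686/2808 = 0.24430; risk in control = 355/656 = 0.54116.
Absolute risk reduction = 0.54116 − 0.24430 = 0.29686
NNT = 1 / ARR = 1 / 0.29686 = 3.369 → round up → 4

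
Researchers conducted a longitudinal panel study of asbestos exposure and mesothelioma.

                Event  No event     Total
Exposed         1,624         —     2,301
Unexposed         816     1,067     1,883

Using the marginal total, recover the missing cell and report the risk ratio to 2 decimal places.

The missing cell is in the exposed row: 2301 − 1624 = 677.
So a = 1624, b = 677, c = 816, d = 1067.
RR = [a/(a+b)] / [c/(c+d)] = (1624/2301) / (816/1883) = 0.70578/0.43335 = 1.62866

1.63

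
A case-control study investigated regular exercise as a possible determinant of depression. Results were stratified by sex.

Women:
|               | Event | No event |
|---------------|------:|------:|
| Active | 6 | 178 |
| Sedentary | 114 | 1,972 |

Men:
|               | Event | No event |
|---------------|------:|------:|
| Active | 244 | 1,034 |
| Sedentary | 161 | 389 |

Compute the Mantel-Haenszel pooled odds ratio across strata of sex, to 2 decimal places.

OR_MH = Σ(aᵢdᵢ/nᵢ) / Σ(bᵢcᵢ/nᵢ), where nᵢ is the stratum total.
Stratum 1 (Women): n = 2270; a·d/n = 6·1972/2270 = 5.2123; b·c/n = 178·114/2270 = 8.9392
Stratum 2 (Men): n = 1828; a·d/n = 244·389/1828 = 51.9234; b·c/n = 1034·161/1828 = 91.0689
OR_MH = (5.2123 + 51.9234) / (8.9392 + 91.0689) = 57.1357 / 100.0081 = 0.57131

0.57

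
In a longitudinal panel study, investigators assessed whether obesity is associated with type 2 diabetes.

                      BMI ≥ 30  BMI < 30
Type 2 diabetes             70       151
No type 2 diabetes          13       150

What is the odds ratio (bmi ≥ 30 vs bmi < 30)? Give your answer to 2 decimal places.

Reading the table with exposure as columns: a = 70 (BMI ≥ 30, case), b = 13 (BMI ≥ 30, non-case), c = 151 (BMI < 30, case), d = 150.
OR = (a·d)/(b·c) = (70 × 150) / (13 × 151) = 10500 / 1963 = 5.34896
The odds of type 2 diabetes are about 5.35 times as high in the bmi ≥ 30 group.

5.35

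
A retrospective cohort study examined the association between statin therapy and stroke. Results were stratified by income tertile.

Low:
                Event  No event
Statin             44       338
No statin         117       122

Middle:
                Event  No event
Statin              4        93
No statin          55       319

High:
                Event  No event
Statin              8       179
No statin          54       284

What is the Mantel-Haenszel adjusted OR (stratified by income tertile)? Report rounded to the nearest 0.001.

0.169

OR_MH = Σ(aᵢdᵢ/nᵢ) / Σ(bᵢcᵢ/nᵢ), where nᵢ is the stratum total.
Stratum 1 (Low): n = 621; a·d/n = 44·122/621 = 8.6441; b·c/n = 338·117/621 = 63.6812
Stratum 2 (Middle): n = 471; a·d/n = 4·319/471 = 2.7091; b·c/n = 93·55/471 = 10.8599
Stratum 3 (High): n = 525; a·d/n = 8·284/525 = 4.3276; b·c/n = 179·54/525 = 18.4114
OR_MH = (8.6441 + 2.7091 + 4.3276) / (63.6812 + 10.8599 + 18.4114) = 15.6809 / 92.9525 = 0.16870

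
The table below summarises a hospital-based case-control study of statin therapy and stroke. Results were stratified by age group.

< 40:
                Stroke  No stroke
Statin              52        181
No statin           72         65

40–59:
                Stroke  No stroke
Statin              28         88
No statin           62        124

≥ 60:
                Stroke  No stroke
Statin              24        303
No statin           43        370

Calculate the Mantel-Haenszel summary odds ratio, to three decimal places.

OR_MH = Σ(aᵢdᵢ/nᵢ) / Σ(bᵢcᵢ/nᵢ), where nᵢ is the stratum total.
Stratum 1 (< 40): n = 370; a·d/n = 52·65/370 = 9.1351; b·c/n = 181·72/370 = 35.2216
Stratum 2 (40–59): n = 302; a·d/n = 28·124/302 = 11.4967; b·c/n = 88·62/302 = 18.0662
Stratum 3 (≥ 60): n = 740; a·d/n = 24·370/740 = 12.0000; b·c/n = 303·43/740 = 17.6068
OR_MH = (9.1351 + 11.4967 + 12.0000) / (35.2216 + 18.0662 + 17.6068) = 32.6318 / 70.8946 = 0.46029

0.460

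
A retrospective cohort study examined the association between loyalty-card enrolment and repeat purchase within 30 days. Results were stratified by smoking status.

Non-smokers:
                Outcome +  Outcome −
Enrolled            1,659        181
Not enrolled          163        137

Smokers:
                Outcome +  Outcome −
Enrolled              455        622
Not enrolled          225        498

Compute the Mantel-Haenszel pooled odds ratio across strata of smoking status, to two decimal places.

OR_MH = Σ(aᵢdᵢ/nᵢ) / Σ(bᵢcᵢ/nᵢ), where nᵢ is the stratum total.
Stratum 1 (Non-smokers): n = 2140; a·d/n = 1659·137/2140 = 106.2070; b·c/n = 181·163/2140 = 13.7864
Stratum 2 (Smokers): n = 1800; a·d/n = 455·498/1800 = 125.8833; b·c/n = 622·225/1800 = 77.7500
OR_MH = (106.2070 + 125.8833) / (13.7864 + 77.7500) = 232.0903 / 91.5364 = 2.53550

2.54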